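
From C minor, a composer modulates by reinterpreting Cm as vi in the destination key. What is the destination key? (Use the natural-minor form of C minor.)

The numeral vi denotes a minor triad on scale degree 6. With C on degree 6, the tonic of the new key is Eb.
Degree 6 carries a minor triad in major keys, so the destination is Eb major.
Check: the diatonic triads of Eb major are Eb (I), Fm (ii), Gm (iii), Ab (IV), Bb (V), Cm (vi), Ddim (vii°) — Cm is indeed vi.

Eb major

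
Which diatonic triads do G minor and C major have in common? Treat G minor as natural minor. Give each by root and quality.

Dm, F

Triads in G minor (natural minor): Gm (i), Adim (ii°), Bb (III), Cm (iv), Dm (v), Eb (VI), F (VII).
Triads in C major: C (I), Dm (ii), Em (iii), F (IV), G (V), Am (vi), Bdim (vii°).
Shared triads with their functions: Dm (v in G minor, ii in C major); F (VII in G minor, IV in C major).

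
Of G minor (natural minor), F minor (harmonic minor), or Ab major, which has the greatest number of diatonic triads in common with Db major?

Triads of Db major: Db major (I), Eb minor (ii), F minor (iii), Gb major (IV), Ab major (V), Bb minor (vi), C diminished (vii°).
G minor (natural minor) shares 0: none.
F minor (harmonic minor) shares 3: Db, Fm, Bbm.
Ab major shares 4: Db, Fm, Ab, Bbm.
The most common triads (4) are shared with Ab major.

Ab major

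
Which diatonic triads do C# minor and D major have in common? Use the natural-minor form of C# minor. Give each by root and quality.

Triads in C# minor (natural minor): C#m (i), D#dim (ii°), E (III), F#m (iv), G#m (v), A (VI), B (VII).
Triads in D major: D (I), Em (ii), F#m (iii), G (IV), A (V), Bm (vi), C#dim (vii°).
Shared triads with their functions: F#m (iv in C# minor, iii in D major); A (VI in C# minor, V in D major).

F#m, A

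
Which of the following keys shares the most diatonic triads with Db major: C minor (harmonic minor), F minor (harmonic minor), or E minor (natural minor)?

F minor

Triads of Db major: Db (I), Ebm (ii), Fm (iii), Gb (IV), Ab (V), Bbm (vi), Cdim (vii°).
C minor (harmonic minor) shares 2: Fm, Ab.
F minor (harmonic minor) shares 3: Db, Fm, Bbm.
E minor (natural minor) shares 0: none.
The most common triads (3) are shared with F minor.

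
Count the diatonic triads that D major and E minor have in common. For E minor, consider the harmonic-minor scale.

1

Diatonic triads of D major: D (I), Em (ii), F#m (iii), G (IV), A (V), Bm (vi), C#dim (vii°).
Diatonic triads of E minor (harmonic minor): Em (i), F#dim (ii°), Gaug (III+), Am (iv), B (V), C (VI), D#dim (vii°).
Matching root and quality in both lists: Em.
That gives 1 common triad.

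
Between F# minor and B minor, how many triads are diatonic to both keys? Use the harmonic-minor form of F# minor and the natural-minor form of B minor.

3

Diatonic triads of F# minor (harmonic minor): F# minor (i), G# diminished (ii°), A augmented (III+), B minor (iv), C# major (V), D major (VI), E# diminished (vii°).
Diatonic triads of B minor (natural minor): B minor (i), C# diminished (ii°), D major (III), E minor (iv), F# minor (v), G major (VI), A major (VII).
Matching root and quality in both lists: F# minor, B minor, D major.
That gives 3 common triads.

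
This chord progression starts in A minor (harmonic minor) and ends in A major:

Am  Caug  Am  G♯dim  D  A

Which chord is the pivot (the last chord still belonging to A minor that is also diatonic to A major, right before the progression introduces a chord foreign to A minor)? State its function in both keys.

Chords diatonic to A minor: Am, Bdim, Caug, Dm, E, F, G♯dim.
Reading the progression, the first chord not in that set is D, so the modulation leaves A minor there.
The chord immediately before D is G♯dim, which is diatonic to both keys: vii° in A minor and vii° in A major.

G♯dim — vii° in A minor, vii° in A major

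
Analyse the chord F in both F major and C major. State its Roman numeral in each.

I in F major; IV in C major

The scale of F major is F G A B♭ C D E; F is degree 1, and the triad built there (F-A-C) is major, so it is I.
The scale of C major is C D E F G A B; F is degree 4, and the triad built there (F-A-C) is major, so it is IV.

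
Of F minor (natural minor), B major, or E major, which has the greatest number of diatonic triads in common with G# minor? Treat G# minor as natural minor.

Triads of G# minor (natural minor): G#m (i), A#dim (ii°), B (III), C#m (iv), D#m (v), E (VI), F# (VII).
F minor (natural minor) shares 0: none.
B major shares 7: G#m, A#dim, B, C#m, D#m, E, F#.
E major shares 4: G#m, B, C#m, E.
The most common triads (7) are shared with B major.

B major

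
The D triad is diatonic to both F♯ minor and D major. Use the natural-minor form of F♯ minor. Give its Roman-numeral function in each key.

VI in F♯ minor; I in D major

The scale of F♯ minor (natural minor) is F♯ G♯ A B C♯ D E; D is degree 6, and the triad built there (D-F♯-A) is major, so it is VI.
The scale of D major is D E F♯ G A B C♯; D is degree 1, and the triad built there (D-F♯-A) is major, so it is I.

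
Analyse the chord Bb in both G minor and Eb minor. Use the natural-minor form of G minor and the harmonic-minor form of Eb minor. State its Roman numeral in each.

III in G minor; V in Eb minor

The scale of G minor (natural minor) is G A Bb C D Eb F; Bb is degree 3, and the triad built there (Bb-D-F) is major, so it is III.
The scale of Eb minor (harmonic minor) is Eb F Gb Ab Bb Cb D; Bb is degree 5, and the triad built there (Bb-D-F) is major, so it is V.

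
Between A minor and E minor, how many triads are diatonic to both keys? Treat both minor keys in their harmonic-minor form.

Diatonic triads of A minor (harmonic minor): Am (i), Bdim (ii°), Caug (III+), Dm (iv), E (V), F (VI), G♯dim (vii°).
Diatonic triads of E minor (harmonic minor): Em (i), F♯dim (ii°), Gaug (III+), Am (iv), B (V), C (VI), D♯dim (vii°).
Matching root and quality in both lists: Am.
That gives 1 common triad.

1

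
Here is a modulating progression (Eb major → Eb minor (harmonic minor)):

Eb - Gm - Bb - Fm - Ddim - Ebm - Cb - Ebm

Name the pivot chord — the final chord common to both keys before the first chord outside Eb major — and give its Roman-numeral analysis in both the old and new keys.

Chords diatonic to Eb major: Eb, Fm, Gm, Ab, Bb, Cm, Ddim.
Reading the progression, the first chord not in that set is Ebm, so the modulation leaves Eb major there.
The chord immediately before Ebm is Ddim, which is diatonic to both keys: vii° in Eb major and vii° in Eb minor.

Ddim — vii° in Eb major, vii° in Eb minor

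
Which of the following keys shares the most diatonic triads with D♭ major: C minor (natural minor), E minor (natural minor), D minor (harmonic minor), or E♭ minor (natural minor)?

Triads of D♭ major: D♭ (I), E♭m (ii), Fm (iii), G♭ (IV), A♭ (V), B♭m (vi), Cdim (vii°).
C minor (natural minor) shares 2: Fm, A♭.
E minor (natural minor) shares 0: none.
D minor (harmonic minor) shares 0: none.
E♭ minor (natural minor) shares 4: D♭, E♭m, G♭, B♭m.
The most common triads (4) are shared with E♭ minor.

E♭ minor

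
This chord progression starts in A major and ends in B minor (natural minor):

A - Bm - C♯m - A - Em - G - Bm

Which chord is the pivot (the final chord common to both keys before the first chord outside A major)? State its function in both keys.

A — I in A major, VII in B minor

Chords diatonic to A major: A, Bm, C♯m, D, E, F♯m, G♯dim.
Reading the progression, the first chord not in that set is Em, so the modulation leaves A major there.
The chord immediately before Em is A, which is diatonic to both keys: I in A major and VII in B minor.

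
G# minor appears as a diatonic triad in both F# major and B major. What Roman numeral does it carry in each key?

The scale of F# major is F# G# A# B C# D# E#; G# is degree 2, and the triad built there (G#-B-D#) is minor, so it is ii.
The scale of B major is B C# D# E F# G# A#; G# is degree 6, and the triad built there (G#-B-D#) is minor, so it is vi.

ii in F# major; vi in B major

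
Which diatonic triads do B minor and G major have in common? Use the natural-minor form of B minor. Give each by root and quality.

Bm, D, Em, G

Triads in B minor (natural minor): B minor (i), C# diminished (ii°), D major (III), E minor (iv), F# minor (v), G major (VI), A major (VII).
Triads in G major: G major (I), A minor (ii), B minor (iii), C major (IV), D major (V), E minor (vi), F# diminished (vii°).
Shared triads with their functions: B minor (i in B minor, iii in G major); D major (III in B minor, V in G major); E minor (iv in B minor, vi in G major); G major (VI in B minor, I in G major).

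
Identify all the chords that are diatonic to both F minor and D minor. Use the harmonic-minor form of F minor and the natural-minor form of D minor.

C, Edim

Triads in F minor (harmonic minor): Fm (i), Gdim (ii°), Abaug (III+), Bbm (iv), C (V), Db (VI), Edim (vii°).
Triads in D minor (natural minor): Dm (i), Edim (ii°), F (III), Gm (iv), Am (v), Bb (VI), C (VII).
Shared triads with their functions: C (V in F minor, VII in D minor); Edim (vii° in F minor, ii° in D minor).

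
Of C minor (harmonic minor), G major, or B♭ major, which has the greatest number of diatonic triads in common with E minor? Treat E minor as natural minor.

Triads of E minor (natural minor): Em (i), F♯dim (ii°), G (III), Am (iv), Bm (v), C (VI), D (VII).
C minor (harmonic minor) shares 1: G.
G major shares 7: Em, F♯dim, G, Am, Bm, C, D.
B♭ major shares 0: none.
The most common triads (7) are shared with G major.

G major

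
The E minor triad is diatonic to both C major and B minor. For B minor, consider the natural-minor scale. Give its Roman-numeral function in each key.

The scale of C major is C D E F G A B; E is degree 3, and the triad built there (E-G-B) is minor, so it is iii.
The scale of B minor (natural minor) is B C# D E F# G A; E is degree 4, and the triad built there (E-G-B) is minor, so it is iv.

iii in C major; iv in B minor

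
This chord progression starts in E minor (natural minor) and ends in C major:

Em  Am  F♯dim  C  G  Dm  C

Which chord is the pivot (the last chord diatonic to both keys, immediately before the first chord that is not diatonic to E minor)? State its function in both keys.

Chords diatonic to E minor: Em, F♯dim, G, Am, Bm, C, D.
Reading the progression, the first chord not in that set is Dm, so the modulation leaves E minor there.
The chord immediately before Dm is G, which is diatonic to both keys: III in E minor and V in C major.

G — III in E minor, V in C major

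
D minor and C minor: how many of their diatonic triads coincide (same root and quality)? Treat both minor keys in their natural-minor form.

Diatonic triads of D minor (natural minor): D minor (i), E diminished (ii°), F major (III), G minor (iv), A minor (v), Bb major (VI), C major (VII).
Diatonic triads of C minor (natural minor): C minor (i), D diminished (ii°), Eb major (III), F minor (iv), G minor (v), Ab major (VI), Bb major (VII).
Matching root and quality in both lists: G minor, Bb major.
That gives 2 common triads.

2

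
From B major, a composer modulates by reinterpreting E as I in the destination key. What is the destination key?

The numeral I denotes a major triad on scale degree 1. With E on degree 1, the tonic of the new key is E.
Degree 1 carries a major triad in major keys, so the destination is E major.
Check: the diatonic triads of E major are E (I), F#m (ii), G#m (iii), A (IV), B (V), C#m (vi), D#dim (vii°) — E is indeed I.

E major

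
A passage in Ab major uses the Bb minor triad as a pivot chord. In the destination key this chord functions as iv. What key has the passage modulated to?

F minor

The numeral iv denotes a minor triad on scale degree 4. With Bb on degree 4, the tonic of the new key is F.
Degree 4 carries a minor triad in minor keys, so the destination is F minor.
Check: the diatonic triads of F minor (natural minor) are Fm (i), Gdim (ii°), Ab (III), Bbm (iv), Cm (v), Db (VI), Eb (VII) — Bb minor is indeed iv.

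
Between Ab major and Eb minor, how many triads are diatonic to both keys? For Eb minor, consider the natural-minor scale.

Diatonic triads of Ab major: Ab (I), Bbm (ii), Cm (iii), Db (IV), Eb (V), Fm (vi), Gdim (vii°).
Diatonic triads of Eb minor (natural minor): Ebm (i), Fdim (ii°), Gb (III), Abm (iv), Bbm (v), Cb (VI), Db (VII).
Matching root and quality in both lists: Bbm, Db.
That gives 2 common triads.

2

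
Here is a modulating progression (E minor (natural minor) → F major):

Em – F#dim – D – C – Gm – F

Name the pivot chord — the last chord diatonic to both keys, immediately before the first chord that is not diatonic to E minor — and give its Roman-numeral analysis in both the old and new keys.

C — VI in E minor, V in F major

Chords diatonic to E minor: Em, F#dim, G, Am, Bm, C, D.
Reading the progression, the first chord not in that set is Gm, so the modulation leaves E minor there.
The chord immediately before Gm is C, which is diatonic to both keys: VI in E minor and V in F major.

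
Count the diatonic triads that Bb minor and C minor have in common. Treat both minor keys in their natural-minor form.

Diatonic triads of Bb minor (natural minor): Bbm (i), Cdim (ii°), Db (III), Ebm (iv), Fm (v), Gb (VI), Ab (VII).
Diatonic triads of C minor (natural minor): Cm (i), Ddim (ii°), Eb (III), Fm (iv), Gm (v), Ab (VI), Bb (VII).
Matching root and quality in both lists: Fm, Ab.
That gives 2 common triads.

2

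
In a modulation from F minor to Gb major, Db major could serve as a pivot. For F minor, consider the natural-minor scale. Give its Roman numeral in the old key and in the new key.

The scale of F minor (natural minor) is F G Ab Bb C Db Eb; Db is degree 6, and the triad built there (Db-F-Ab) is major, so it is VI.
The scale of Gb major is Gb Ab Bb Cb Db Eb F; Db is degree 5, and the triad built there (Db-F-Ab) is major, so it is V.

VI in F minor; V in Gb major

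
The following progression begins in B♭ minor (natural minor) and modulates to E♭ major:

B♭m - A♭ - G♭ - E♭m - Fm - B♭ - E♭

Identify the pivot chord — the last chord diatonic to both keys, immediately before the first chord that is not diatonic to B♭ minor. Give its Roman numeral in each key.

Fm — v in B♭ minor, ii in E♭ major

Chords diatonic to B♭ minor: B♭m, Cdim, D♭, E♭m, Fm, G♭, A♭.
Reading the progression, the first chord not in that set is B♭, so the modulation leaves B♭ minor there.
The chord immediately before B♭ is Fm, which is diatonic to both keys: v in B♭ minor and ii in E♭ major.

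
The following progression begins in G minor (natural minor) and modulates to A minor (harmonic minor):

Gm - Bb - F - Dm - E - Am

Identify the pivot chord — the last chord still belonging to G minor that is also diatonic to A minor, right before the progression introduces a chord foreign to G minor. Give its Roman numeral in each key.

Dm — v in G minor, iv in A minor

Chords diatonic to G minor: Gm, Adim, Bb, Cm, Dm, Eb, F.
Reading the progression, the first chord not in that set is E, so the modulation leaves G minor there.
The chord immediately before E is Dm, which is diatonic to both keys: v in G minor and iv in A minor.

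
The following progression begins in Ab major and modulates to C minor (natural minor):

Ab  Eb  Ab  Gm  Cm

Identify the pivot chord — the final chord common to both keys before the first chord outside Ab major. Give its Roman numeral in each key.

Ab — I in Ab major, VI in C minor

Chords diatonic to Ab major: Ab, Bbm, Cm, Db, Eb, Fm, Gdim.
Reading the progression, the first chord not in that set is Gm, so the modulation leaves Ab major there.
The chord immediately before Gm is Ab, which is diatonic to both keys: I in Ab major and VI in C minor.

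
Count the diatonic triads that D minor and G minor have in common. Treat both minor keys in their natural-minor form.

Diatonic triads of D minor (natural minor): Dm (i), Edim (ii°), F (III), Gm (iv), Am (v), Bb (VI), C (VII).
Diatonic triads of G minor (natural minor): Gm (i), Adim (ii°), Bb (III), Cm (iv), Dm (v), Eb (VI), F (VII).
Matching root and quality in both lists: Dm, F, Gm, Bb.
That gives 4 common triads.

4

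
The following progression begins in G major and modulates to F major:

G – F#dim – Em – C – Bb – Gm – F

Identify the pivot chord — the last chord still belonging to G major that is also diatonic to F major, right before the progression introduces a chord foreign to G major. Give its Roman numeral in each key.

C — IV in G major, V in F major

Chords diatonic to G major: G, Am, Bm, C, D, Em, F#dim.
Reading the progression, the first chord not in that set is Bb, so the modulation leaves G major there.
The chord immediately before Bb is C, which is diatonic to both keys: IV in G major and V in F major.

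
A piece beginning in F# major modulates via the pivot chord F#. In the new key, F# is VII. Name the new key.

The numeral VII denotes a major triad on scale degree 7. With F# on degree 7, the tonic of the new key is G#.
Degree 7 carries a major triad in natural-minor keys, so the destination is G# minor.
Check: the diatonic triads of G# minor (natural minor) are G#m (i), A#dim (ii°), B (III), C#m (iv), D#m (v), E (VI), F# (VII) — F# is indeed VII.

G# minor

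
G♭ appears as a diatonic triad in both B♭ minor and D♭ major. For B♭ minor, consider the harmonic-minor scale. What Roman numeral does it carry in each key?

VI in B♭ minor; IV in D♭ major

The scale of B♭ minor (harmonic minor) is B♭ C D♭ E♭ F G♭ A; G♭ is degree 6, and the triad built there (G♭-B♭-D♭) is major, so it is VI.
The scale of D♭ major is D♭ E♭ F G♭ A♭ B♭ C; G♭ is degree 4, and the triad built there (G♭-B♭-D♭) is major, so it is IV.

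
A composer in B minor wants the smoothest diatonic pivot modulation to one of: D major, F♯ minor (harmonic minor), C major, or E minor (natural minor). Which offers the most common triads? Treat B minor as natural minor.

D major

Triads of B minor (natural minor): Bm (i), C♯dim (ii°), D (III), Em (iv), F♯m (v), G (VI), A (VII).
D major shares 7: Bm, C♯dim, D, Em, F♯m, G, A.
F♯ minor (harmonic minor) shares 3: Bm, D, F♯m.
C major shares 2: Em, G.
E minor (natural minor) shares 4: Bm, D, Em, G.
The most common triads (7) are shared with D major.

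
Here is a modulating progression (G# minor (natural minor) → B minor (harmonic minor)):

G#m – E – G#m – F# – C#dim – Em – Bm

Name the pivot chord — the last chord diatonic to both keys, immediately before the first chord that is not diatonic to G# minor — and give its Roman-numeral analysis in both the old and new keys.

F# — VII in G# minor, V in B minor

Chords diatonic to G# minor: G#m, A#dim, B, C#m, D#m, E, F#.
Reading the progression, the first chord not in that set is C#dim, so the modulation leaves G# minor there.
The chord immediately before C#dim is F#, which is diatonic to both keys: VII in G# minor and V in B minor.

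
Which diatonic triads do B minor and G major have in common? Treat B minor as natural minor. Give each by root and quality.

Bm, D, Em, G

Triads in B minor (natural minor): Bm (i), C#dim (ii°), D (III), Em (iv), F#m (v), G (VI), A (VII).
Triads in G major: G (I), Am (ii), Bm (iii), C (IV), D (V), Em (vi), F#dim (vii°).
Shared triads with their functions: Bm (i in B minor, iii in G major); D (III in B minor, V in G major); Em (iv in B minor, vi in G major); G (VI in B minor, I in G major).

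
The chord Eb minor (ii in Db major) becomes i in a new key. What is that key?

The numeral i denotes a minor triad on scale degree 1. With Eb on degree 1, the tonic of the new key is Eb.
Degree 1 carries a minor triad in minor keys, so the destination is Eb minor.
Check: the diatonic triads of Eb minor (natural minor) are Ebm (i), Fdim (ii°), Gb (III), Abm (iv), Bbm (v), Cb (VI), Db (VII) — Eb minor is indeed i.

Eb minor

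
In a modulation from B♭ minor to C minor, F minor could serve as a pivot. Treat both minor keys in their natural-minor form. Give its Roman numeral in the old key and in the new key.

v in B♭ minor; iv in C minor

The scale of B♭ minor (natural minor) is B♭ C D♭ E♭ F G♭ A♭; F is degree 5, and the triad built there (F-A♭-C) is minor, so it is v.
The scale of C minor (natural minor) is C D E♭ F G A♭ B♭; F is degree 4, and the triad built there (F-A♭-C) is minor, so it is iv.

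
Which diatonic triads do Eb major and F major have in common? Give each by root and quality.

Gm, Bb

Triads in Eb major: Eb (I), Fm (ii), Gm (iii), Ab (IV), Bb (V), Cm (vi), Ddim (vii°).
Triads in F major: F (I), Gm (ii), Am (iii), Bb (IV), C (V), Dm (vi), Edim (vii°).
Shared triads with their functions: Gm (iii in Eb major, ii in F major); Bb (V in Eb major, IV in F major).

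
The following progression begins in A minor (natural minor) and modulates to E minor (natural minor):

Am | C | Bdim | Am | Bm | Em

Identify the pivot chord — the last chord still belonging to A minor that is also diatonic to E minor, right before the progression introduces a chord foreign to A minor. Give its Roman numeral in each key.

Chords diatonic to A minor: Am, Bdim, C, Dm, Em, F, G.
Reading the progression, the first chord not in that set is Bm, so the modulation leaves A minor there.
The chord immediately before Bm is Am, which is diatonic to both keys: i in A minor and iv in E minor.

Am — i in A minor, iv in E minor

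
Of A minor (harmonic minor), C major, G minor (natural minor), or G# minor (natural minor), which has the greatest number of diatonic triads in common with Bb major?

G minor

Triads of Bb major: Bb (I), Cm (ii), Dm (iii), Eb (IV), F (V), Gm (vi), Adim (vii°).
A minor (harmonic minor) shares 2: Dm, F.
C major shares 2: Dm, F.
G minor (natural minor) shares 7: Bb, Cm, Dm, Eb, F, Gm, Adim.
G# minor (natural minor) shares 0: none.
The most common triads (7) are shared with G minor.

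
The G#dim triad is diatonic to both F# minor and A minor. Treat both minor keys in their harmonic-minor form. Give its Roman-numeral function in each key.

ii° in F# minor; vii° in A minor

The scale of F# minor (harmonic minor) is F# G# A B C# D E#; G# is degree 2, and the triad built there (G#-B-D) is diminished, so it is ii°.
The scale of A minor (harmonic minor) is A B C D E F G#; G# is degree 7, and the triad built there (G#-B-D) is diminished, so it is vii°.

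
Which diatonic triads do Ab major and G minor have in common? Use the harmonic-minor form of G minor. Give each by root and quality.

Cm, Eb

Triads in Ab major: Ab major (I), Bb minor (ii), C minor (iii), Db major (IV), Eb major (V), F minor (vi), G diminished (vii°).
Triads in G minor (harmonic minor): G minor (i), A diminished (ii°), Bb augmented (III+), C minor (iv), D major (V), Eb major (VI), F# diminished (vii°).
Shared triads with their functions: C minor (iii in Ab major, iv in G minor); Eb major (V in Ab major, VI in G minor).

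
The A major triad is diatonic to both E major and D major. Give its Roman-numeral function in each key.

The scale of E major is E F# G# A B C# D#; A is degree 4, and the triad built there (A-C#-E) is major, so it is IV.
The scale of D major is D E F# G A B C#; A is degree 5, and the triad built there (A-C#-E) is major, so it is V.

IV in E major; V in D major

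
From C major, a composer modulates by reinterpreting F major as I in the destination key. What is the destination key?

F major

The numeral I denotes a major triad on scale degree 1. With F on degree 1, the tonic of the new key is F.
Degree 1 carries a major triad in major keys, so the destination is F major.
Check: the diatonic triads of F major are F (I), Gm (ii), Am (iii), Bb (IV), C (V), Dm (vi), Edim (vii°) — F major is indeed I.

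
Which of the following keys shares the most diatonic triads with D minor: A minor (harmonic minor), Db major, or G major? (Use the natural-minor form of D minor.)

Triads of D minor (natural minor): D minor (i), E diminished (ii°), F major (III), G minor (iv), A minor (v), Bb major (VI), C major (VII).
A minor (harmonic minor) shares 3: Dm, F, Am.
Db major shares 0: none.
G major shares 2: Am, C.
The most common triads (3) are shared with A minor.

A minor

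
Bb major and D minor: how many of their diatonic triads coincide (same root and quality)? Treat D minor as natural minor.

4

Diatonic triads of Bb major: Bb major (I), C minor (ii), D minor (iii), Eb major (IV), F major (V), G minor (vi), A diminished (vii°).
Diatonic triads of D minor (natural minor): D minor (i), E diminished (ii°), F major (III), G minor (iv), A minor (v), Bb major (VI), C major (VII).
Matching root and quality in both lists: Bb major, D minor, F major, G minor.
That gives 4 common triads.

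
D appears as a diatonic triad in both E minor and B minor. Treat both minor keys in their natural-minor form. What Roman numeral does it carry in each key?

The scale of E minor (natural minor) is E F# G A B C D; D is degree 7, and the triad built there (D-F#-A) is major, so it is VII.
The scale of B minor (natural minor) is B C# D E F# G A; D is degree 3, and the triad built there (D-F#-A) is major, so it is III.

VII in E minor; III in B minor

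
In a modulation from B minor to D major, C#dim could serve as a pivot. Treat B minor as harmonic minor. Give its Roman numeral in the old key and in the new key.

The scale of B minor (harmonic minor) is B C# D E F# G A#; C# is degree 2, and the triad built there (C#-E-G) is diminished, so it is ii°.
The scale of D major is D E F# G A B C#; C# is degree 7, and the triad built there (C#-E-G) is diminished, so it is vii°.

ii° in B minor; vii° in D major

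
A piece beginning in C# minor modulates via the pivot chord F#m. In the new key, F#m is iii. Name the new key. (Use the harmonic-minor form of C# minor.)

D major

The numeral iii denotes a minor triad on scale degree 3. With F# on degree 3, the tonic of the new key is D.
Degree 3 carries a minor triad in major keys, so the destination is D major.
Check: the diatonic triads of D major are D (I), Em (ii), F#m (iii), G (IV), A (V), Bm (vi), C#dim (vii°) — F#m is indeed iii.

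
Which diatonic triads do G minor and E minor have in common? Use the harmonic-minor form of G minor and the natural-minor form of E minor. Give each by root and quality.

Triads in G minor (harmonic minor): Gm (i), Adim (ii°), Bbaug (III+), Cm (iv), D (V), Eb (VI), F#dim (vii°).
Triads in E minor (natural minor): Em (i), F#dim (ii°), G (III), Am (iv), Bm (v), C (VI), D (VII).
Shared triads with their functions: D (V in G minor, VII in E minor); F#dim (vii° in G minor, ii° in E minor).

D, F#dim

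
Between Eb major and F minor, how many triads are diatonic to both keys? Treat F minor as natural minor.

Diatonic triads of Eb major: Eb major (I), F minor (ii), G minor (iii), Ab major (IV), Bb major (V), C minor (vi), D diminished (vii°).
Diatonic triads of F minor (natural minor): F minor (i), G diminished (ii°), Ab major (III), Bb minor (iv), C minor (v), Db major (VI), Eb major (VII).
Matching root and quality in both lists: Eb major, F minor, Ab major, C minor.
That gives 4 common triads.

4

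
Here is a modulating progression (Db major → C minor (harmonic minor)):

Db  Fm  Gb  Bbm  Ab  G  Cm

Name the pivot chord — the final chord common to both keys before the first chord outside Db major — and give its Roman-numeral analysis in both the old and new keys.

Ab — V in Db major, VI in C minor

Chords diatonic to Db major: Db, Ebm, Fm, Gb, Ab, Bbm, Cdim.
Reading the progression, the first chord not in that set is G, so the modulation leaves Db major there.
The chord immediately before G is Ab, which is diatonic to both keys: V in Db major and VI in C minor.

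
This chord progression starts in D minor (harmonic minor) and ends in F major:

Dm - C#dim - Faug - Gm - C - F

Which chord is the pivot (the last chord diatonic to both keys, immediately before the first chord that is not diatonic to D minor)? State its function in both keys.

Gm — iv in D minor, ii in F major

Chords diatonic to D minor: Dm, Edim, Faug, Gm, A, Bb, C#dim.
Reading the progression, the first chord not in that set is C, so the modulation leaves D minor there.
The chord immediately before C is Gm, which is diatonic to both keys: iv in D minor and ii in F major.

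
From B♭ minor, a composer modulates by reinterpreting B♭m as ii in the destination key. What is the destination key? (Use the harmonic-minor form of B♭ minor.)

A♭ major

The numeral ii denotes a minor triad on scale degree 2. With B♭ on degree 2, the tonic of the new key is A♭.
Degree 2 carries a minor triad in major keys, so the destination is A♭ major.
Check: the diatonic triads of A♭ major are A♭ (I), B♭m (ii), Cm (iii), D♭ (IV), E♭ (V), Fm (vi), Gdim (vii°) — B♭m is indeed ii.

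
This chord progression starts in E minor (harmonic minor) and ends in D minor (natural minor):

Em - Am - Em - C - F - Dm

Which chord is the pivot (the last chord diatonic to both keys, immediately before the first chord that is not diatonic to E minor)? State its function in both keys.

Chords diatonic to E minor: Em, F#dim, Gaug, Am, B, C, D#dim.
Reading the progression, the first chord not in that set is F, so the modulation leaves E minor there.
The chord immediately before F is C, which is diatonic to both keys: VI in E minor and VII in D minor.

C — VI in E minor, VII in D minor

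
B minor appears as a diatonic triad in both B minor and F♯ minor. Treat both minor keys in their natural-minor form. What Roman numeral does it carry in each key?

The scale of B minor (natural minor) is B C♯ D E F♯ G A; B is degree 1, and the triad built there (B-D-F♯) is minor, so it is i.
The scale of F♯ minor (natural minor) is F♯ G♯ A B C♯ D E; B is degree 4, and the triad built there (B-D-F♯) is minor, so it is iv.

i in B minor; iv in F♯ minor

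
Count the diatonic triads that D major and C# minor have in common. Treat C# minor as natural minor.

Diatonic triads of D major: D (I), Em (ii), F#m (iii), G (IV), A (V), Bm (vi), C#dim (vii°).
Diatonic triads of C# minor (natural minor): C#m (i), D#dim (ii°), E (III), F#m (iv), G#m (v), A (VI), B (VII).
Matching root and quality in both lists: F#m, A.
That gives 2 common triads.

2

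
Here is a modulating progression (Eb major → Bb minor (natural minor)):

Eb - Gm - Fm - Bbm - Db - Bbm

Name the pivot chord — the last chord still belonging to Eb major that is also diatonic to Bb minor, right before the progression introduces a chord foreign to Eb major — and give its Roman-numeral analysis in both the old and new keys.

Fm — ii in Eb major, v in Bb minor

Chords diatonic to Eb major: Eb, Fm, Gm, Ab, Bb, Cm, Ddim.
Reading the progression, the first chord not in that set is Bbm, so the modulation leaves Eb major there.
The chord immediately before Bbm is Fm, which is diatonic to both keys: ii in Eb major and v in Bb minor.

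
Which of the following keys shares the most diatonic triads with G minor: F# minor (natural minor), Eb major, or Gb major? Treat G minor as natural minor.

Eb major

Triads of G minor (natural minor): G minor (i), A diminished (ii°), Bb major (III), C minor (iv), D minor (v), Eb major (VI), F major (VII).
F# minor (natural minor) shares 0: none.
Eb major shares 4: Gm, Bb, Cm, Eb.
Gb major shares 0: none.
The most common triads (4) are shared with Eb major.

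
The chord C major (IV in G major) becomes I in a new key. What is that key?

The numeral I denotes a major triad on scale degree 1. With C on degree 1, the tonic of the new key is C.
Degree 1 carries a major triad in major keys, so the destination is C major.
Check: the diatonic triads of C major are C (I), Dm (ii), Em (iii), F (IV), G (V), Am (vi), Bdim (vii°) — C major is indeed I.

C major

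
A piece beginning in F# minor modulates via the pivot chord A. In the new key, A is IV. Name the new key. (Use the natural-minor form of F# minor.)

E major

The numeral IV denotes a major triad on scale degree 4. With A on degree 4, the tonic of the new key is E.
Degree 4 carries a major triad in major keys, so the destination is E major.
Check: the diatonic triads of E major are E (I), F#m (ii), G#m (iii), A (IV), B (V), C#m (vi), D#dim (vii°) — A is indeed IV.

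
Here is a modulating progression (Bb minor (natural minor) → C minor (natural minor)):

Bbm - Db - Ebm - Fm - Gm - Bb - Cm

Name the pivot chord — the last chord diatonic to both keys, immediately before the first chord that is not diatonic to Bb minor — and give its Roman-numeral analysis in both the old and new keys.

Chords diatonic to Bb minor: Bbm, Cdim, Db, Ebm, Fm, Gb, Ab.
Reading the progression, the first chord not in that set is Gm, so the modulation leaves Bb minor there.
The chord immediately before Gm is Fm, which is diatonic to both keys: v in Bb minor and iv in C minor.

Fm — v in Bb minor, iv in C minor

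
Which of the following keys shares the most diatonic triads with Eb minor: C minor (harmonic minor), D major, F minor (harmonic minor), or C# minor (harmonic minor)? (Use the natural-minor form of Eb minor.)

Triads of Eb minor (natural minor): Eb minor (i), F diminished (ii°), Gb major (III), Ab minor (iv), Bb minor (v), Cb major (VI), Db major (VII).
C minor (harmonic minor) shares 0: none.
D major shares 0: none.
F minor (harmonic minor) shares 2: Bbm, Db.
C# minor (harmonic minor) shares 0: none.
The most common triads (2) are shared with F minor.

F minor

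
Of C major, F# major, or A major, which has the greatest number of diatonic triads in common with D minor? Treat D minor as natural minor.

C major

Triads of D minor (natural minor): Dm (i), Edim (ii°), F (III), Gm (iv), Am (v), Bb (VI), C (VII).
C major shares 4: Dm, F, Am, C.
F# major shares 0: none.
A major shares 0: none.
The most common triads (4) are shared with C major.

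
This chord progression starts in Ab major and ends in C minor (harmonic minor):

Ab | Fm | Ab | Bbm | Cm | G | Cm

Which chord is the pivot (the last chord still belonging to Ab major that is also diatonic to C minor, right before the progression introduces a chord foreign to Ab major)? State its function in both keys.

Chords diatonic to Ab major: Ab, Bbm, Cm, Db, Eb, Fm, Gdim.
Reading the progression, the first chord not in that set is G, so the modulation leaves Ab major there.
The chord immediately before G is Cm, which is diatonic to both keys: iii in Ab major and i in C minor.

Cm — iii in Ab major, i in C minor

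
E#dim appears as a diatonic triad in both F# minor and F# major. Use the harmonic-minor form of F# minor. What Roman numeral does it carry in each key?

vii° in F# minor; vii° in F# major

The scale of F# minor (harmonic minor) is F# G# A B C# D E#; E# is degree 7, and the triad built there (E#-G#-B) is diminished, so it is vii°.
The scale of F# major is F# G# A# B C# D# E#; E# is degree 7, and the triad built there (E#-G#-B) is diminished, so it is vii°.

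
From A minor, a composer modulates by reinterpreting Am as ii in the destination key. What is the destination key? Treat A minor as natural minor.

G major

The numeral ii denotes a minor triad on scale degree 2. With A on degree 2, the tonic of the new key is G.
Degree 2 carries a minor triad in major keys, so the destination is G major.
Check: the diatonic triads of G major are G (I), Am (ii), Bm (iii), C (IV), D (V), Em (vi), F♯dim (vii°) — Am is indeed ii.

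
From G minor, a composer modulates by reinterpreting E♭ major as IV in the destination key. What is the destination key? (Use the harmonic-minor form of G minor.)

B♭ major

The numeral IV denotes a major triad on scale degree 4. With E♭ on degree 4, the tonic of the new key is B♭.
Degree 4 carries a major triad in major keys, so the destination is B♭ major.
Check: the diatonic triads of B♭ major are B♭ (I), Cm (ii), Dm (iii), E♭ (IV), F (V), Gm (vi), Adim (vii°) — E♭ major is indeed IV.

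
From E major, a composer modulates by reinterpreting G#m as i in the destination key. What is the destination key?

The numeral i denotes a minor triad on scale degree 1. With G# on degree 1, the tonic of the new key is G#.
Degree 1 carries a minor triad in minor keys, so the destination is G# minor.
Check: the diatonic triads of G# minor (natural minor) are G#m (i), A#dim (ii°), B (III), C#m (iv), D#m (v), E (VI), F# (VII) — G#m is indeed i.

G# minor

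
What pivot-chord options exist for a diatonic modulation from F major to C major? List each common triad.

Triads in F major: F major (I), G minor (ii), A minor (iii), Bb major (IV), C major (V), D minor (vi), E diminished (vii°).
Triads in C major: C major (I), D minor (ii), E minor (iii), F major (IV), G major (V), A minor (vi), B diminished (vii°).
Shared triads with their functions: F major (I in F major, IV in C major); A minor (iii in F major, vi in C major); C major (V in F major, I in C major); D minor (vi in F major, ii in C major).

F, Am, C, Dm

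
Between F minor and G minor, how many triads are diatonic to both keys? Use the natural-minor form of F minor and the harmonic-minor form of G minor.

2

Diatonic triads of F minor (natural minor): F minor (i), G diminished (ii°), Ab major (III), Bb minor (iv), C minor (v), Db major (VI), Eb major (VII).
Diatonic triads of G minor (harmonic minor): G minor (i), A diminished (ii°), Bb augmented (III+), C minor (iv), D major (V), Eb major (VI), F# diminished (vii°).
Matching root and quality in both lists: C minor, Eb major.
That gives 2 common triads.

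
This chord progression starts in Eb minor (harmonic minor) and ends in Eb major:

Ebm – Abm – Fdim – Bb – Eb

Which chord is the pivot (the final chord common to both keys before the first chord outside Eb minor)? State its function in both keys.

Bb — V in Eb minor, V in Eb major

Chords diatonic to Eb minor: Ebm, Fdim, Gbaug, Abm, Bb, Cb, Ddim.
Reading the progression, the first chord not in that set is Eb, so the modulation leaves Eb minor there.
The chord immediately before Eb is Bb, which is diatonic to both keys: V in Eb minor and V in Eb major.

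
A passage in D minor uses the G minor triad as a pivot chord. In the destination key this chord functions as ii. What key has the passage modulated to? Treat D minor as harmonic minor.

The numeral ii denotes a minor triad on scale degree 2. With G on degree 2, the tonic of the new key is F.
Degree 2 carries a minor triad in major keys, so the destination is F major.
Check: the diatonic triads of F major are F (I), Gm (ii), Am (iii), Bb (IV), C (V), Dm (vi), Edim (vii°) — G minor is indeed ii.

F major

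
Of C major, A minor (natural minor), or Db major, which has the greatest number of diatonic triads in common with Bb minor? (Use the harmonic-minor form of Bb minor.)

Triads of Bb minor (harmonic minor): Bb minor (i), C diminished (ii°), Db augmented (III+), Eb minor (iv), F major (V), Gb major (VI), A diminished (vii°).
C major shares 1: F.
A minor (natural minor) shares 1: F.
Db major shares 4: Bbm, Cdim, Ebm, Gb.
The most common triads (4) are shared with Db major.

Db major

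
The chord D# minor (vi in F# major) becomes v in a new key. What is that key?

G# minor

The numeral v denotes a minor triad on scale degree 5. With D# on degree 5, the tonic of the new key is G#.
Degree 5 carries a minor triad in natural-minor keys, so the destination is G# minor.
Check: the diatonic triads of G# minor (natural minor) are G#m (i), A#dim (ii°), B (III), C#m (iv), D#m (v), E (VI), F# (VII) — D# minor is indeed v.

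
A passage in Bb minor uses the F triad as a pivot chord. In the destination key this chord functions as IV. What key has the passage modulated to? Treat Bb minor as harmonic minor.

C major

The numeral IV denotes a major triad on scale degree 4. With F on degree 4, the tonic of the new key is C.
Degree 4 carries a major triad in major keys, so the destination is C major.
Check: the diatonic triads of C major are C (I), Dm (ii), Em (iii), F (IV), G (V), Am (vi), Bdim (vii°) — F is indeed IV.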